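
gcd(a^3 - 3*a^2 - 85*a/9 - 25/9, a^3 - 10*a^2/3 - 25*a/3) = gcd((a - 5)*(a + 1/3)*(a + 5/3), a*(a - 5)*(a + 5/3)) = a^2 - 10*a/3 - 25/3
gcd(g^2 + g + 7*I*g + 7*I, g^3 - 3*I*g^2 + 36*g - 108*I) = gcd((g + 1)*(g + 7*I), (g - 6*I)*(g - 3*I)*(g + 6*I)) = 1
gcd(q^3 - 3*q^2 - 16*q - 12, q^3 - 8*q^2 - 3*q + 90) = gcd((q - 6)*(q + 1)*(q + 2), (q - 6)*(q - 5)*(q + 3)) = q - 6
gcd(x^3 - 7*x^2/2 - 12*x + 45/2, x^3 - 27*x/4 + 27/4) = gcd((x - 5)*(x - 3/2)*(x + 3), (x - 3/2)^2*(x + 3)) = x^2 + 3*x/2 - 9/2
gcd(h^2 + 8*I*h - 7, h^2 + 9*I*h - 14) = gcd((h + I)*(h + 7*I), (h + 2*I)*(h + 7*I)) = h + 7*I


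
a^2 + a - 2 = (a - 1)*(a + 2)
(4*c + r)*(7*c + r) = 28*c^2 + 11*c*r + r^2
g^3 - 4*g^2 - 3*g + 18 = (g - 3)^2*(g + 2)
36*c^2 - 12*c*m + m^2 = (-6*c + m)^2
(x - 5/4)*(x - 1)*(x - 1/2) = x^3 - 11*x^2/4 + 19*x/8 - 5/8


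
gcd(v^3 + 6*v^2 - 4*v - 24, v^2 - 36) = v + 6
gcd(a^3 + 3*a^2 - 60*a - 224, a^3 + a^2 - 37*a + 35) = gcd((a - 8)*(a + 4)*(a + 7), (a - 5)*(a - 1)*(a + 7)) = a + 7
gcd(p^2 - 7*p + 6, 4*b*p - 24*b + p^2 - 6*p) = p - 6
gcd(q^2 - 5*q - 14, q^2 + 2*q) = q + 2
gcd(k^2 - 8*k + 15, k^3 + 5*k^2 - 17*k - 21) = k - 3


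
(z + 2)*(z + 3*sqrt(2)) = z^2 + 2*z + 3*sqrt(2)*z + 6*sqrt(2)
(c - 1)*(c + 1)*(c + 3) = c^3 + 3*c^2 - c - 3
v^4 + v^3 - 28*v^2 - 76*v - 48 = (v - 6)*(v + 1)*(v + 2)*(v + 4)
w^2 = w^2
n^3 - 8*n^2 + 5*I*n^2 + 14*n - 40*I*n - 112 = (n - 8)*(n - 2*I)*(n + 7*I)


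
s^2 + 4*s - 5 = (s - 1)*(s + 5)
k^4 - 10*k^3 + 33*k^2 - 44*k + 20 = (k - 5)*(k - 2)^2*(k - 1)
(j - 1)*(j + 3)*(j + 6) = j^3 + 8*j^2 + 9*j - 18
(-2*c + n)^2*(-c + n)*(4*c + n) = -16*c^4 + 28*c^3*n - 12*c^2*n^2 - c*n^3 + n^4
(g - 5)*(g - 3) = g^2 - 8*g + 15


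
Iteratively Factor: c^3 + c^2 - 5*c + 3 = (c - 1)*(c^2 + 2*c - 3) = (c - 1)*(c + 3)*(c - 1)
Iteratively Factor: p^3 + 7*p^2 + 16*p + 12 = (p + 2)*(p^2 + 5*p + 6) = (p + 2)*(p + 3)*(p + 2)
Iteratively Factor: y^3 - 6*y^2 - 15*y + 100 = (y + 4)*(y^2 - 10*y + 25) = (y - 5)*(y + 4)*(y - 5)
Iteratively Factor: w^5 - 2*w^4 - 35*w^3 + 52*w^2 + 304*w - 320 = (w - 1)*(w^4 - w^3 - 36*w^2 + 16*w + 320) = (w - 1)*(w + 4)*(w^3 - 5*w^2 - 16*w + 80) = (w - 5)*(w - 1)*(w + 4)*(w^2 - 16) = (w - 5)*(w - 4)*(w - 1)*(w + 4)*(w + 4)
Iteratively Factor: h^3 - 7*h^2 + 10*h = (h - 2)*(h^2 - 5*h) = (h - 5)*(h - 2)*(h)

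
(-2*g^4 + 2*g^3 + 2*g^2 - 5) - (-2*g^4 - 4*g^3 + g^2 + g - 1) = 6*g^3 + g^2 - g - 4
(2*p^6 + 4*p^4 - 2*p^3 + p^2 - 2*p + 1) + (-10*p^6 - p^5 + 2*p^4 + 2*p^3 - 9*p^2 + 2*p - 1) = -8*p^6 - p^5 + 6*p^4 - 8*p^2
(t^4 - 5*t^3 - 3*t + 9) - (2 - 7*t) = t^4 - 5*t^3 + 4*t + 7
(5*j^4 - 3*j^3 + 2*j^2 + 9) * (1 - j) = -5*j^5 + 8*j^4 - 5*j^3 + 2*j^2 - 9*j + 9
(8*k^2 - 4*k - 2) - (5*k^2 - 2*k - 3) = 3*k^2 - 2*k + 1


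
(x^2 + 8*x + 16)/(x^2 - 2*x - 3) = (x^2 + 8*x + 16)/(x^2 - 2*x - 3)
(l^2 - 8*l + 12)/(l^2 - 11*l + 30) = (l - 2)/(l - 5)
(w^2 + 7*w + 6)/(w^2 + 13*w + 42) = (w + 1)/(w + 7)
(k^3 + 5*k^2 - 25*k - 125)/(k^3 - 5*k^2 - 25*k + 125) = (k + 5)/(k - 5)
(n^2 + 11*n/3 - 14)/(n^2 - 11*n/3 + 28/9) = 3*(n + 6)/(3*n - 4)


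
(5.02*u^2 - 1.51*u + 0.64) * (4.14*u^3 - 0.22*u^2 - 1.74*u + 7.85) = 20.7828*u^5 - 7.3558*u^4 - 5.753*u^3 + 41.8936*u^2 - 12.9671*u + 5.024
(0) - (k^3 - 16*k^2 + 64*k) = -k^3 + 16*k^2 - 64*k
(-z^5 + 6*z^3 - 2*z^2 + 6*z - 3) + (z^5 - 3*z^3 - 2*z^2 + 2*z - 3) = 3*z^3 - 4*z^2 + 8*z - 6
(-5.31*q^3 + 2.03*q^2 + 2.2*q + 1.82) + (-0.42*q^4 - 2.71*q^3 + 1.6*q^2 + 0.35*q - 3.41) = -0.42*q^4 - 8.02*q^3 + 3.63*q^2 + 2.55*q - 1.59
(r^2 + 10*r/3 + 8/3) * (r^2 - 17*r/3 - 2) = r^4 - 7*r^3/3 - 164*r^2/9 - 196*r/9 - 16/3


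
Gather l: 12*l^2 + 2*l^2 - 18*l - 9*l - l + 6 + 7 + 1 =14*l^2 - 28*l + 14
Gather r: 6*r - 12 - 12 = 6*r - 24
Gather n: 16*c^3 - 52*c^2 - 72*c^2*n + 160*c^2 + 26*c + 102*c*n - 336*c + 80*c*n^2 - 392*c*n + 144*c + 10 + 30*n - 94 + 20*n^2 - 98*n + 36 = 16*c^3 + 108*c^2 - 166*c + n^2*(80*c + 20) + n*(-72*c^2 - 290*c - 68) - 48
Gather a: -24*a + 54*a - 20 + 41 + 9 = 30*a + 30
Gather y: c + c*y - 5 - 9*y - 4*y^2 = c - 4*y^2 + y*(c - 9) - 5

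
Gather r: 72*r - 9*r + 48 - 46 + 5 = 63*r + 7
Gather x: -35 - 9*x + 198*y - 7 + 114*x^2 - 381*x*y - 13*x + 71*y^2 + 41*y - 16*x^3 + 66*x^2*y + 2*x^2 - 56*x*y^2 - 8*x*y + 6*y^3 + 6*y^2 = -16*x^3 + x^2*(66*y + 116) + x*(-56*y^2 - 389*y - 22) + 6*y^3 + 77*y^2 + 239*y - 42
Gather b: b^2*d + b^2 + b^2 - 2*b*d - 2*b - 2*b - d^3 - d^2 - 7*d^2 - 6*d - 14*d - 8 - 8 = b^2*(d + 2) + b*(-2*d - 4) - d^3 - 8*d^2 - 20*d - 16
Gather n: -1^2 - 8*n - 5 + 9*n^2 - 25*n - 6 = 9*n^2 - 33*n - 12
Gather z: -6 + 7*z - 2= 7*z - 8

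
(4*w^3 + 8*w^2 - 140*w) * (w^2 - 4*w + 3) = 4*w^5 - 8*w^4 - 160*w^3 + 584*w^2 - 420*w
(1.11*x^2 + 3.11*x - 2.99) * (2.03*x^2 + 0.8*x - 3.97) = 2.2533*x^4 + 7.2013*x^3 - 7.9884*x^2 - 14.7387*x + 11.8703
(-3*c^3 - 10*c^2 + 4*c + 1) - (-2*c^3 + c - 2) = -c^3 - 10*c^2 + 3*c + 3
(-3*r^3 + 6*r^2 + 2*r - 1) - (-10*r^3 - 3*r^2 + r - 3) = 7*r^3 + 9*r^2 + r + 2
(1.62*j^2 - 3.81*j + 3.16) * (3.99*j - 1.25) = 6.4638*j^3 - 17.2269*j^2 + 17.3709*j - 3.95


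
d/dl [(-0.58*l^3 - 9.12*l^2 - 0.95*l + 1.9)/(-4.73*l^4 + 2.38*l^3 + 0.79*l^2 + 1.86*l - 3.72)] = l*(-2.7434*l^5 - 86.2752*l^4 + 7.76689999999999*l^3 + 38.3124*l^2 - 23.3059*l + 64.8508)/(22.3729*l^8 - 22.5148*l^7 - 1.809*l^6 - 13.8352*l^5 + 44.6689*l^4 - 14.7684*l^3 - 2.418*l^2 - 13.8384*l + 13.8384)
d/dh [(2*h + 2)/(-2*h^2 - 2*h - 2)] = (-h^2 - h + (h + 1)*(2*h + 1) - 1)/(h^2 + h + 1)^2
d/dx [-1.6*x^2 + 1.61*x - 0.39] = 1.61 - 3.2*x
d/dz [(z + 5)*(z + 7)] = 2*z + 12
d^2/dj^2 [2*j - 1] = 0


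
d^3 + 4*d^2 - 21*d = d*(d - 3)*(d + 7)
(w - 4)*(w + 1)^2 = w^3 - 2*w^2 - 7*w - 4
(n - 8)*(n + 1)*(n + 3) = n^3 - 4*n^2 - 29*n - 24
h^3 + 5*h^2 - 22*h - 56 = (h - 4)*(h + 2)*(h + 7)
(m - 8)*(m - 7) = m^2 - 15*m + 56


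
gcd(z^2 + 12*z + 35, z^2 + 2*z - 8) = 1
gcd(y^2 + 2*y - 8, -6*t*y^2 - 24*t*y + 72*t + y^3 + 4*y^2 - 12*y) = y - 2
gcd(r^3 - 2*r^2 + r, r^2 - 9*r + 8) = r - 1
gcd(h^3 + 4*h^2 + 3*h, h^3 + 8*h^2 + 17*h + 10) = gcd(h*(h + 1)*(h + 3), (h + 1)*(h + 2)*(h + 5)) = h + 1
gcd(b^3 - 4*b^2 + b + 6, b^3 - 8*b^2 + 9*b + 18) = b^2 - 2*b - 3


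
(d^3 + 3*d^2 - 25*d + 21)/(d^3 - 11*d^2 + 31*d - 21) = (d + 7)/(d - 7)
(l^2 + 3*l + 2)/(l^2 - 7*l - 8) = (l + 2)/(l - 8)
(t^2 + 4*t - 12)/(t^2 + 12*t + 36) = (t - 2)/(t + 6)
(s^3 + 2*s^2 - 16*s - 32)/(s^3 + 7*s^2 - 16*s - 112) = (s + 2)/(s + 7)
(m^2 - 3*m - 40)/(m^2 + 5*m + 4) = (m^2 - 3*m - 40)/(m^2 + 5*m + 4)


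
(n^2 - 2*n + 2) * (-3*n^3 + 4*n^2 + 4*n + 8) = -3*n^5 + 10*n^4 - 10*n^3 + 8*n^2 - 8*n + 16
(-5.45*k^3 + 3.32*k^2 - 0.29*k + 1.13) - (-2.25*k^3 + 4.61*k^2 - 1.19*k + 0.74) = -3.2*k^3 - 1.29*k^2 + 0.9*k + 0.39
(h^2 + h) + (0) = h^2 + h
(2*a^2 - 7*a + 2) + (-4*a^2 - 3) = -2*a^2 - 7*a - 1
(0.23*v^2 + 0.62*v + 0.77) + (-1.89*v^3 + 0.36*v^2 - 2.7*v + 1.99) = -1.89*v^3 + 0.59*v^2 - 2.08*v + 2.76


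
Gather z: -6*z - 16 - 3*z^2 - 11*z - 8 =-3*z^2 - 17*z - 24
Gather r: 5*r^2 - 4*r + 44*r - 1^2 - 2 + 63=5*r^2 + 40*r + 60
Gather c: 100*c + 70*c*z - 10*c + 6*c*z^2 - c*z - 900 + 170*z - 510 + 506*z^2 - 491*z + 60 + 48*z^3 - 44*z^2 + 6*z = c*(6*z^2 + 69*z + 90) + 48*z^3 + 462*z^2 - 315*z - 1350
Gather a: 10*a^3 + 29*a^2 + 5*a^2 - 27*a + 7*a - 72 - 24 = 10*a^3 + 34*a^2 - 20*a - 96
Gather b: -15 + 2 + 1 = -12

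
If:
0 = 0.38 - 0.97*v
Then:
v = 0.39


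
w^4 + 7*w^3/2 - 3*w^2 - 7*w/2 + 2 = (w - 1)*(w - 1/2)*(w + 1)*(w + 4)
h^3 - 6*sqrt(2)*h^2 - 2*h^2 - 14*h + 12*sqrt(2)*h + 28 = (h - 2)*(h - 7*sqrt(2))*(h + sqrt(2))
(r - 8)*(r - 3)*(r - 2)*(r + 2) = r^4 - 11*r^3 + 20*r^2 + 44*r - 96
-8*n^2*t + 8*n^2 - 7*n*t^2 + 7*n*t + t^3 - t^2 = (-8*n + t)*(n + t)*(t - 1)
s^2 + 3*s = s*(s + 3)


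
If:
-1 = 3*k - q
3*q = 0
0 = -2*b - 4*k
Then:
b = 2/3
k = -1/3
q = 0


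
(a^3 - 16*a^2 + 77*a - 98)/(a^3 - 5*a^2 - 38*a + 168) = (a^2 - 9*a + 14)/(a^2 + 2*a - 24)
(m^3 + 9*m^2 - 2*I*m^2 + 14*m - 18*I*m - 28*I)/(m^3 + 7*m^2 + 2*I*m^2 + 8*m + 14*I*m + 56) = (m + 2)/(m + 4*I)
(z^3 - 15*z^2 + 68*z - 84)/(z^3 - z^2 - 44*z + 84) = (z - 7)/(z + 7)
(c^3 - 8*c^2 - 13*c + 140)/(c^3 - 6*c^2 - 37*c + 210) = (c + 4)/(c + 6)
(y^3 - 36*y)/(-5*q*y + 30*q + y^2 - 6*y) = y*(y + 6)/(-5*q + y)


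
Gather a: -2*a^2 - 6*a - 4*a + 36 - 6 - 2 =-2*a^2 - 10*a + 28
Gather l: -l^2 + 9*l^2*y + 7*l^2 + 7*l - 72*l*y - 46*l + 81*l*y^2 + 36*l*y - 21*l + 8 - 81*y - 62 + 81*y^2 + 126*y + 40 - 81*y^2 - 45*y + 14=l^2*(9*y + 6) + l*(81*y^2 - 36*y - 60)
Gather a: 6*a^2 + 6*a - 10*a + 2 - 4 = 6*a^2 - 4*a - 2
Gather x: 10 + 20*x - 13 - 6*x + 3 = 14*x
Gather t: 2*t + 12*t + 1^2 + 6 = 14*t + 7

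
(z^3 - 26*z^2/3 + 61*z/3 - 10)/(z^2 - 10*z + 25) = (z^2 - 11*z/3 + 2)/(z - 5)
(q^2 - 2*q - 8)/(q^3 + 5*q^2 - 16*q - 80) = (q + 2)/(q^2 + 9*q + 20)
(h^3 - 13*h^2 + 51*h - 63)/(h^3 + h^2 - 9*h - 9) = (h^2 - 10*h + 21)/(h^2 + 4*h + 3)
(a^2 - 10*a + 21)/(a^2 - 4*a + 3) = (a - 7)/(a - 1)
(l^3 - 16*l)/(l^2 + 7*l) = (l^2 - 16)/(l + 7)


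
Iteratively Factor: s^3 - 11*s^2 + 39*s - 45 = (s - 3)*(s^2 - 8*s + 15) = (s - 5)*(s - 3)*(s - 3)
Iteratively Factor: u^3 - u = (u)*(u^2 - 1) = u*(u - 1)*(u + 1)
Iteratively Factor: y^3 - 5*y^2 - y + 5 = (y - 1)*(y^2 - 4*y - 5) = (y - 5)*(y - 1)*(y + 1)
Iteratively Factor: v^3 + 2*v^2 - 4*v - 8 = (v + 2)*(v^2 - 4) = (v + 2)^2*(v - 2)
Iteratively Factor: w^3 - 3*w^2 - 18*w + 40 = (w - 5)*(w^2 + 2*w - 8) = (w - 5)*(w - 2)*(w + 4)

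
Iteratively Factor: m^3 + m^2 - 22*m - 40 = (m - 5)*(m^2 + 6*m + 8) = (m - 5)*(m + 4)*(m + 2)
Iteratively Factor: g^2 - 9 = (g - 3)*(g + 3)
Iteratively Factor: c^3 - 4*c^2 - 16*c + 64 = (c - 4)*(c^2 - 16) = (c - 4)*(c + 4)*(c - 4)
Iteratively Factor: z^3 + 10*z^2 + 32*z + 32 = (z + 4)*(z^2 + 6*z + 8) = (z + 4)^2*(z + 2)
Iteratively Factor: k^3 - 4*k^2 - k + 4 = (k - 4)*(k^2 - 1) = (k - 4)*(k - 1)*(k + 1)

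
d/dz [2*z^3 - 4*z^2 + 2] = 2*z*(3*z - 4)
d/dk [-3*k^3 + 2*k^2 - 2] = k*(4 - 9*k)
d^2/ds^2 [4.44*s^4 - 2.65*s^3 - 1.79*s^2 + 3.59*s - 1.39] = 53.28*s^2 - 15.9*s - 3.58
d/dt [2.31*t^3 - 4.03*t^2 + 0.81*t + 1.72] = 6.93*t^2 - 8.06*t + 0.81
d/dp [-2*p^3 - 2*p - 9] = -6*p^2 - 2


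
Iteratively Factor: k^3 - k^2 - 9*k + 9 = (k - 1)*(k^2 - 9) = (k - 3)*(k - 1)*(k + 3)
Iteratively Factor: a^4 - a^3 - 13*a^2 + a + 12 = (a + 1)*(a^3 - 2*a^2 - 11*a + 12) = (a + 1)*(a + 3)*(a^2 - 5*a + 4) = (a - 1)*(a + 1)*(a + 3)*(a - 4)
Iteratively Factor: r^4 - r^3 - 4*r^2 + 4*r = (r + 2)*(r^3 - 3*r^2 + 2*r) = (r - 1)*(r + 2)*(r^2 - 2*r) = r*(r - 1)*(r + 2)*(r - 2)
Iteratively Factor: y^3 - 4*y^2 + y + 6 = (y - 3)*(y^2 - y - 2) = (y - 3)*(y + 1)*(y - 2)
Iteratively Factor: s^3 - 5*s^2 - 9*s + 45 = (s - 5)*(s^2 - 9) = (s - 5)*(s - 3)*(s + 3)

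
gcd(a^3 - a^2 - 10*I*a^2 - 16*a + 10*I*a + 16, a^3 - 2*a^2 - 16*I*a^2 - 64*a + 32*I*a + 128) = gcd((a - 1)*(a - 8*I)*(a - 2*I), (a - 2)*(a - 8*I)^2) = a - 8*I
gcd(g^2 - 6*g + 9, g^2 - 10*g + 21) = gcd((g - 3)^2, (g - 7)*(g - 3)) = g - 3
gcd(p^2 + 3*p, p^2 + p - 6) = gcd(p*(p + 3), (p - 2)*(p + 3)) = p + 3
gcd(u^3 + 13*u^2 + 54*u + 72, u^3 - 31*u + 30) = u + 6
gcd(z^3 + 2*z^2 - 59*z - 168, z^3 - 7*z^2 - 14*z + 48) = z^2 - 5*z - 24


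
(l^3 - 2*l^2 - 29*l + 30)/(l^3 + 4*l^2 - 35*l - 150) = (l - 1)/(l + 5)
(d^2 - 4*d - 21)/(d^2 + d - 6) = (d - 7)/(d - 2)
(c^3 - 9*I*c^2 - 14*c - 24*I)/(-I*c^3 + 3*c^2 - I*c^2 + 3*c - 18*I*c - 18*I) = (I*c^3 + 9*c^2 - 14*I*c + 24)/(c^3 + c^2*(1 + 3*I) + 3*c*(6 + I) + 18)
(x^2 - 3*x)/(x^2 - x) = (x - 3)/(x - 1)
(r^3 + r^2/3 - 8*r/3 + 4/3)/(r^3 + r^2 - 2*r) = (r - 2/3)/r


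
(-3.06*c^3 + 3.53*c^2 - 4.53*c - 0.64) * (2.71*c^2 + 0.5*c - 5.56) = -8.2926*c^5 + 8.0363*c^4 + 6.5023*c^3 - 23.6262*c^2 + 24.8668*c + 3.5584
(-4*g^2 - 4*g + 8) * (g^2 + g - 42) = -4*g^4 - 8*g^3 + 172*g^2 + 176*g - 336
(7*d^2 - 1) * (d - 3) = 7*d^3 - 21*d^2 - d + 3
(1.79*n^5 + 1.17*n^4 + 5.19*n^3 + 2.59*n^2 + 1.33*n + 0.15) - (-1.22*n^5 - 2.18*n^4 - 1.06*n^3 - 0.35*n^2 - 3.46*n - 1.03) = 3.01*n^5 + 3.35*n^4 + 6.25*n^3 + 2.94*n^2 + 4.79*n + 1.18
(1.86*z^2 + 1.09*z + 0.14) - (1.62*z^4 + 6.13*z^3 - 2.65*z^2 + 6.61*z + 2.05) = -1.62*z^4 - 6.13*z^3 + 4.51*z^2 - 5.52*z - 1.91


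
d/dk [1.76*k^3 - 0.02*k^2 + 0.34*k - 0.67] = 5.28*k^2 - 0.04*k + 0.34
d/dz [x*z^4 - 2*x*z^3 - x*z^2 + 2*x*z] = 2*x*(2*z^3 - 3*z^2 - z + 1)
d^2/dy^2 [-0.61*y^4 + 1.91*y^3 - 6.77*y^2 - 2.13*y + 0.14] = -7.32*y^2 + 11.46*y - 13.54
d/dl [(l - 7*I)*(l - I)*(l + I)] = 3*l^2 - 14*I*l + 1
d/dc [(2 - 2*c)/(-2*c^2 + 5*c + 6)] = 2*(-2*c^2 + 4*c - 11)/(4*c^4 - 20*c^3 + c^2 + 60*c + 36)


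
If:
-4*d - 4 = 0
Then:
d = -1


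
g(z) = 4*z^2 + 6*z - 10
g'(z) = 8*z + 6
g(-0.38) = -11.70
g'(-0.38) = 2.96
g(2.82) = 38.73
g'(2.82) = 28.56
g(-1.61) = -9.29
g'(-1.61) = -6.88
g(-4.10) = 32.64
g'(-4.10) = -26.80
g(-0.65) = -12.21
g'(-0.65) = 0.80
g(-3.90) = 27.44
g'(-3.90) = -25.20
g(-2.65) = 2.19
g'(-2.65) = -15.20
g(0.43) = -6.68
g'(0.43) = 9.44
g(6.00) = 170.00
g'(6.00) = 54.00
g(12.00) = 638.00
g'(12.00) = 102.00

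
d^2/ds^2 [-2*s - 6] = 0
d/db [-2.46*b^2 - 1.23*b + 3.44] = -4.92*b - 1.23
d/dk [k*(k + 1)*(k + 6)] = 3*k^2 + 14*k + 6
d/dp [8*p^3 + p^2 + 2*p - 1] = 24*p^2 + 2*p + 2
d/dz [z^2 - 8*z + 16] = 2*z - 8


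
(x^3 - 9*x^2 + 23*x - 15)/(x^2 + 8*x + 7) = (x^3 - 9*x^2 + 23*x - 15)/(x^2 + 8*x + 7)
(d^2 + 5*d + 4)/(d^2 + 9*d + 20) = (d + 1)/(d + 5)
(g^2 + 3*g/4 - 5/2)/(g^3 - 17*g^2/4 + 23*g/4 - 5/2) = (g + 2)/(g^2 - 3*g + 2)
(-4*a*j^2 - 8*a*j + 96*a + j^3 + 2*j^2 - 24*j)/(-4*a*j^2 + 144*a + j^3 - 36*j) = (j - 4)/(j - 6)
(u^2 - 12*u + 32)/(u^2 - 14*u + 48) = (u - 4)/(u - 6)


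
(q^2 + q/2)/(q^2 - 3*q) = (q + 1/2)/(q - 3)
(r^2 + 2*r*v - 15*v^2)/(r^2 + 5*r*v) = (r - 3*v)/r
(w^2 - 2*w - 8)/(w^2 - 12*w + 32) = (w + 2)/(w - 8)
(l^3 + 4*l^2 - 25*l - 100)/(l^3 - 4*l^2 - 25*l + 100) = (l + 4)/(l - 4)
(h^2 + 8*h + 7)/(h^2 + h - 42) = (h + 1)/(h - 6)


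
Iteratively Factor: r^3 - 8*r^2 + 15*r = (r)*(r^2 - 8*r + 15) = r*(r - 5)*(r - 3)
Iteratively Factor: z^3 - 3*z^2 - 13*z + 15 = (z - 5)*(z^2 + 2*z - 3) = (z - 5)*(z + 3)*(z - 1)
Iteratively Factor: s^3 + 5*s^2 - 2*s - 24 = (s + 4)*(s^2 + s - 6) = (s + 3)*(s + 4)*(s - 2)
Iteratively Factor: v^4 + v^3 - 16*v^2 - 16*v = (v - 4)*(v^3 + 5*v^2 + 4*v) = (v - 4)*(v + 4)*(v^2 + v) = v*(v - 4)*(v + 4)*(v + 1)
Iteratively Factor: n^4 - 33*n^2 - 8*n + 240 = (n - 5)*(n^3 + 5*n^2 - 8*n - 48) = (n - 5)*(n - 3)*(n^2 + 8*n + 16) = (n - 5)*(n - 3)*(n + 4)*(n + 4)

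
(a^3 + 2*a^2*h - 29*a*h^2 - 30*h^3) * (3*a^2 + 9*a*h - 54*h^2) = 3*a^5 + 15*a^4*h - 123*a^3*h^2 - 459*a^2*h^3 + 1296*a*h^4 + 1620*h^5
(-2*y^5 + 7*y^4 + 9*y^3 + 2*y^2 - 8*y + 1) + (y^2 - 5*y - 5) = -2*y^5 + 7*y^4 + 9*y^3 + 3*y^2 - 13*y - 4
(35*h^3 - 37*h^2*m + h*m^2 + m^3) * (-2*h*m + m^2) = -70*h^4*m + 109*h^3*m^2 - 39*h^2*m^3 - h*m^4 + m^5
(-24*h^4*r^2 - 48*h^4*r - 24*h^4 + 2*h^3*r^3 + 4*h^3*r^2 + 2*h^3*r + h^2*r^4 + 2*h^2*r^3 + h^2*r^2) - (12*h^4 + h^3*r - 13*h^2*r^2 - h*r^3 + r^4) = -24*h^4*r^2 - 48*h^4*r - 36*h^4 + 2*h^3*r^3 + 4*h^3*r^2 + h^3*r + h^2*r^4 + 2*h^2*r^3 + 14*h^2*r^2 + h*r^3 - r^4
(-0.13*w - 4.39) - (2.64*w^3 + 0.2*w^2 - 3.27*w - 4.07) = -2.64*w^3 - 0.2*w^2 + 3.14*w - 0.319999999999999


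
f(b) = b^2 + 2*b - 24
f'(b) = 2*b + 2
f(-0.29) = -24.50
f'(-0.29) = 1.42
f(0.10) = -23.79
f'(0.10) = 2.20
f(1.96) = -16.24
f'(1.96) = 5.92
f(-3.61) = -18.19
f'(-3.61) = -5.22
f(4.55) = 5.80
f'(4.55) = 11.10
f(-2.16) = -23.65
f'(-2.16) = -2.32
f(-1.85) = -24.28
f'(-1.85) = -1.70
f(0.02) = -23.96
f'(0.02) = 2.04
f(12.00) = 144.00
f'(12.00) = 26.00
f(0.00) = -24.00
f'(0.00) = 2.00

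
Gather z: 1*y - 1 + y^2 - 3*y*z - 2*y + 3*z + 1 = y^2 - y + z*(3 - 3*y)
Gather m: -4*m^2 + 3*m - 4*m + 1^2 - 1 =-4*m^2 - m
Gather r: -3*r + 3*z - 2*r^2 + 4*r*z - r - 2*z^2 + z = -2*r^2 + r*(4*z - 4) - 2*z^2 + 4*z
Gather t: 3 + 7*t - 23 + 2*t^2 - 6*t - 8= 2*t^2 + t - 28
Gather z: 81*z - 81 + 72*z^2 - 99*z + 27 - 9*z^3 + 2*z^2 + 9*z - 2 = -9*z^3 + 74*z^2 - 9*z - 56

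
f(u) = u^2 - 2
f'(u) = 2*u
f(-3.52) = 10.39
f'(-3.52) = -7.04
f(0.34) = -1.88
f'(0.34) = 0.68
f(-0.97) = -1.06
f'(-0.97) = -1.94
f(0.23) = -1.95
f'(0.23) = 0.46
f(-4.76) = 20.66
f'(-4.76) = -9.52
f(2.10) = 2.41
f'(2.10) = 4.20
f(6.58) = 41.30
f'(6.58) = 13.16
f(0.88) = -1.23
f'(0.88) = 1.76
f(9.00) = 79.00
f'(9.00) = 18.00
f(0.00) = -2.00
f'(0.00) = 0.00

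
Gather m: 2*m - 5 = 2*m - 5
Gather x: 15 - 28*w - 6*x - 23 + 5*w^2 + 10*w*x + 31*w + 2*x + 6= 5*w^2 + 3*w + x*(10*w - 4) - 2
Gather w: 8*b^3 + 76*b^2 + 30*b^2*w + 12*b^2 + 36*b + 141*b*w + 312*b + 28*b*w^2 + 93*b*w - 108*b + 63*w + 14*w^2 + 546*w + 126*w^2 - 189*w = 8*b^3 + 88*b^2 + 240*b + w^2*(28*b + 140) + w*(30*b^2 + 234*b + 420)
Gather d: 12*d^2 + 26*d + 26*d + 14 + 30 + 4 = 12*d^2 + 52*d + 48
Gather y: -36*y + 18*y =-18*y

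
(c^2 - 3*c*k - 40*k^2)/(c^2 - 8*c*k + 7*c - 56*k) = (c + 5*k)/(c + 7)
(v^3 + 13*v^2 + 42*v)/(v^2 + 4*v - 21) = v*(v + 6)/(v - 3)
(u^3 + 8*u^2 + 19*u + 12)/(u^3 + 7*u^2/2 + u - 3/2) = 2*(u + 4)/(2*u - 1)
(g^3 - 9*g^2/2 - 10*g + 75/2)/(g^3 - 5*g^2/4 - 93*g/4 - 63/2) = 2*(2*g^2 - 15*g + 25)/(4*g^2 - 17*g - 42)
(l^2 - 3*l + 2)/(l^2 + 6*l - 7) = (l - 2)/(l + 7)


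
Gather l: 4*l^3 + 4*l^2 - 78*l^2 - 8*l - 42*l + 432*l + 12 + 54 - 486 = 4*l^3 - 74*l^2 + 382*l - 420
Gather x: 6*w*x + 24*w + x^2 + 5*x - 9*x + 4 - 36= 24*w + x^2 + x*(6*w - 4) - 32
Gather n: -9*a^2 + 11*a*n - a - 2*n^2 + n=-9*a^2 - a - 2*n^2 + n*(11*a + 1)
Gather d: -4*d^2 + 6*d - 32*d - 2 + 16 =-4*d^2 - 26*d + 14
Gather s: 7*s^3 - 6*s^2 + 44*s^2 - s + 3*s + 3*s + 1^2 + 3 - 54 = 7*s^3 + 38*s^2 + 5*s - 50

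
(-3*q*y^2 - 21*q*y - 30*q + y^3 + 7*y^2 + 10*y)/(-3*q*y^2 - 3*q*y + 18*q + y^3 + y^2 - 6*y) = (y^2 + 7*y + 10)/(y^2 + y - 6)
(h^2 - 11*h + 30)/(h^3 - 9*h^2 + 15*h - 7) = (h^2 - 11*h + 30)/(h^3 - 9*h^2 + 15*h - 7)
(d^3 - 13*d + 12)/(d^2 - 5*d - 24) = (-d^3 + 13*d - 12)/(-d^2 + 5*d + 24)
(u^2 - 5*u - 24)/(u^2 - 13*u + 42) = (u^2 - 5*u - 24)/(u^2 - 13*u + 42)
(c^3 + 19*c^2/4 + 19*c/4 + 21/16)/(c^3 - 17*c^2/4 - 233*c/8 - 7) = (8*c^2 + 10*c + 3)/(2*(4*c^2 - 31*c - 8))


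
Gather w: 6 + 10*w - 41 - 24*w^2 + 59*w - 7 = -24*w^2 + 69*w - 42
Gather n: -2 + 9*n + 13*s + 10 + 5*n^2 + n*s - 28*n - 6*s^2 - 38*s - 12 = 5*n^2 + n*(s - 19) - 6*s^2 - 25*s - 4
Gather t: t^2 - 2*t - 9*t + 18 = t^2 - 11*t + 18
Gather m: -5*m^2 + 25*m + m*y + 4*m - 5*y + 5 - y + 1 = -5*m^2 + m*(y + 29) - 6*y + 6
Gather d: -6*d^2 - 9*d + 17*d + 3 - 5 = -6*d^2 + 8*d - 2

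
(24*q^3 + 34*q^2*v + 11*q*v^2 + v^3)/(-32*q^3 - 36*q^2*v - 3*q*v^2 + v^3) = (-6*q - v)/(8*q - v)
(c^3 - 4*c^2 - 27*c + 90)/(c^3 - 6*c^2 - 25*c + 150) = (c - 3)/(c - 5)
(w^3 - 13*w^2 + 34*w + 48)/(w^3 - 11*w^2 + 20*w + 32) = (w - 6)/(w - 4)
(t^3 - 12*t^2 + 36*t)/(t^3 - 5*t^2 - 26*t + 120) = t*(t - 6)/(t^2 + t - 20)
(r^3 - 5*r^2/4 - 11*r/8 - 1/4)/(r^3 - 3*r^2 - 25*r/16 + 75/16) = 2*(8*r^3 - 10*r^2 - 11*r - 2)/(16*r^3 - 48*r^2 - 25*r + 75)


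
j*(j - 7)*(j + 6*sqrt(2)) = j^3 - 7*j^2 + 6*sqrt(2)*j^2 - 42*sqrt(2)*j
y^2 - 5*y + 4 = (y - 4)*(y - 1)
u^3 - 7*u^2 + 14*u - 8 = (u - 4)*(u - 2)*(u - 1)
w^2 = w^2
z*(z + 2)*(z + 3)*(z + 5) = z^4 + 10*z^3 + 31*z^2 + 30*z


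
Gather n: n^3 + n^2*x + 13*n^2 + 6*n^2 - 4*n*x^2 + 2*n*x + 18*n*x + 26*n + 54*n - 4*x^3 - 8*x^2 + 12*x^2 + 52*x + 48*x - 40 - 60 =n^3 + n^2*(x + 19) + n*(-4*x^2 + 20*x + 80) - 4*x^3 + 4*x^2 + 100*x - 100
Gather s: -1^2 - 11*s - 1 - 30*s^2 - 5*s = -30*s^2 - 16*s - 2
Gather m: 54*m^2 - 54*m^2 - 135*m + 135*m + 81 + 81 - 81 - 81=0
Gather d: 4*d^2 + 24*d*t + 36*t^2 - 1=4*d^2 + 24*d*t + 36*t^2 - 1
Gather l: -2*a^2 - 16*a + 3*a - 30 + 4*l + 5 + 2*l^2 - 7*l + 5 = -2*a^2 - 13*a + 2*l^2 - 3*l - 20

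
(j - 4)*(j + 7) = j^2 + 3*j - 28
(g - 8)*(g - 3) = g^2 - 11*g + 24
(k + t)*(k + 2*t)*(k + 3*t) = k^3 + 6*k^2*t + 11*k*t^2 + 6*t^3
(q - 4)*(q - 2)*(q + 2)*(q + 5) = q^4 + q^3 - 24*q^2 - 4*q + 80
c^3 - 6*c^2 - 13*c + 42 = (c - 7)*(c - 2)*(c + 3)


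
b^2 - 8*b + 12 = (b - 6)*(b - 2)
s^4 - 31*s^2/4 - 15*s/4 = s*(s - 3)*(s + 1/2)*(s + 5/2)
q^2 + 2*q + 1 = (q + 1)^2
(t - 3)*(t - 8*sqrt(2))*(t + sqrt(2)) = t^3 - 7*sqrt(2)*t^2 - 3*t^2 - 16*t + 21*sqrt(2)*t + 48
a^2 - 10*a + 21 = (a - 7)*(a - 3)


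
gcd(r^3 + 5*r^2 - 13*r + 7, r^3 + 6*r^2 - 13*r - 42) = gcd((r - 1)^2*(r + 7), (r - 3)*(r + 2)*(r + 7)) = r + 7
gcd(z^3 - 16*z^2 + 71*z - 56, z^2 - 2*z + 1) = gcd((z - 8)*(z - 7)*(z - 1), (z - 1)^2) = z - 1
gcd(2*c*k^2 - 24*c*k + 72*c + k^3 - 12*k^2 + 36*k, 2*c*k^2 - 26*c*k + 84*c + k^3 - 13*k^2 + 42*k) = 2*c*k - 12*c + k^2 - 6*k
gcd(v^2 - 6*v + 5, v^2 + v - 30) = v - 5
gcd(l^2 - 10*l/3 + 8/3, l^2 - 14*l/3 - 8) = 1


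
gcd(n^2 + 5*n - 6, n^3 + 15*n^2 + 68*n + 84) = n + 6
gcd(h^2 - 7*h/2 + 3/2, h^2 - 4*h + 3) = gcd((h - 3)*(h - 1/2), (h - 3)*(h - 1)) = h - 3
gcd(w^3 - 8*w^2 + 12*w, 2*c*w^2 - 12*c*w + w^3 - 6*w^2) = w^2 - 6*w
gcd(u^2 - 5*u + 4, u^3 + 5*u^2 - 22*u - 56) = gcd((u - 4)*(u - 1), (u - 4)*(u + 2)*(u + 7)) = u - 4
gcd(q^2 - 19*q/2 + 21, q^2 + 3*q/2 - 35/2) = q - 7/2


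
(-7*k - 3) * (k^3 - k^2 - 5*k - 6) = -7*k^4 + 4*k^3 + 38*k^2 + 57*k + 18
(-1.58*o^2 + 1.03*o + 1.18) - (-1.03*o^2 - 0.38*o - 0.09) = -0.55*o^2 + 1.41*o + 1.27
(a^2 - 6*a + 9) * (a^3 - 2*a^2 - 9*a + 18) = a^5 - 8*a^4 + 12*a^3 + 54*a^2 - 189*a + 162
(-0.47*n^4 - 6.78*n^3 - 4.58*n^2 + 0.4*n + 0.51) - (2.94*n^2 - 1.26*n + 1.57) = -0.47*n^4 - 6.78*n^3 - 7.52*n^2 + 1.66*n - 1.06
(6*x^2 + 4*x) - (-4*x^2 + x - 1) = 10*x^2 + 3*x + 1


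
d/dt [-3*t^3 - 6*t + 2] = -9*t^2 - 6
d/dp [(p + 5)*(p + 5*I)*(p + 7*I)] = 3*p^2 + p*(10 + 24*I) - 35 + 60*I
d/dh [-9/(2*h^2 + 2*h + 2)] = 9*(2*h + 1)/(2*(h^2 + h + 1)^2)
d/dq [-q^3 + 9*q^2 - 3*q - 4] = -3*q^2 + 18*q - 3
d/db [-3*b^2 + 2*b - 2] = 2 - 6*b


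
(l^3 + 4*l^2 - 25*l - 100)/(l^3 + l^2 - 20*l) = (l^2 - l - 20)/(l*(l - 4))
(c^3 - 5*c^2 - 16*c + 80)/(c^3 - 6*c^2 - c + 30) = (c^2 - 16)/(c^2 - c - 6)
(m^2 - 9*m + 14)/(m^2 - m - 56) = (-m^2 + 9*m - 14)/(-m^2 + m + 56)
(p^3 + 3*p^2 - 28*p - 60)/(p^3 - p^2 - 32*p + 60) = (p + 2)/(p - 2)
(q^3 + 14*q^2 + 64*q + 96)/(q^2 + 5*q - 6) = (q^2 + 8*q + 16)/(q - 1)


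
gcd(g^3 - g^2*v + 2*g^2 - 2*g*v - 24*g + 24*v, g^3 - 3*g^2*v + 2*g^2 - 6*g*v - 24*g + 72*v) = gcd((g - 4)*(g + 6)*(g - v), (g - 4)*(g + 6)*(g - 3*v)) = g^2 + 2*g - 24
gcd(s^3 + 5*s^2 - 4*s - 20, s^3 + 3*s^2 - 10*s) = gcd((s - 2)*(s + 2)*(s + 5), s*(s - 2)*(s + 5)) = s^2 + 3*s - 10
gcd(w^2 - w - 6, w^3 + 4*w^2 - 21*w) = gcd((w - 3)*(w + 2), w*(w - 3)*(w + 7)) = w - 3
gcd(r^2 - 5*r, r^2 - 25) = r - 5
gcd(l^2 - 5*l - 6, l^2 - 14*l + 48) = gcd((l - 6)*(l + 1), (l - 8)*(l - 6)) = l - 6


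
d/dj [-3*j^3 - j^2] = j*(-9*j - 2)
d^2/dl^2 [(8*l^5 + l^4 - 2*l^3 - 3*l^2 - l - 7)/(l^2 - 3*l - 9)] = 2*(24*l^7 - 191*l^6 - 225*l^5 + 3240*l^4 + 6650*l^3 + 222*l^2 - 450*l - 342)/(l^6 - 9*l^5 + 135*l^3 - 729*l - 729)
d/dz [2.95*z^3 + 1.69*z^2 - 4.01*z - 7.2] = 8.85*z^2 + 3.38*z - 4.01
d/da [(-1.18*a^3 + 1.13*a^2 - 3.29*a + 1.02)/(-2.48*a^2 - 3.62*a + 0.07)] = (2.9264*a^4 + 8.5432*a^3 - 12.4976*a^2 + 5.2174*a + 3.4621)/(6.1504*a^4 + 17.9552*a^3 + 12.7572*a^2 - 0.5068*a + 0.0049)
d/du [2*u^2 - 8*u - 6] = 4*u - 8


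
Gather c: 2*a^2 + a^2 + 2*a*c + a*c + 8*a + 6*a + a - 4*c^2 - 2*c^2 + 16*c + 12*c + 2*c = 3*a^2 + 15*a - 6*c^2 + c*(3*a + 30)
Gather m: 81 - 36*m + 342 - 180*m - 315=108 - 216*m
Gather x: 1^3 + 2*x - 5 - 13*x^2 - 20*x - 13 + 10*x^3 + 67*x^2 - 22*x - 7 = 10*x^3 + 54*x^2 - 40*x - 24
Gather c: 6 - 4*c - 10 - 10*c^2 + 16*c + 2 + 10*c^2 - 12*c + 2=0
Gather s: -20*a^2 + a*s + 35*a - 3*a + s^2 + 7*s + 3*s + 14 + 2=-20*a^2 + 32*a + s^2 + s*(a + 10) + 16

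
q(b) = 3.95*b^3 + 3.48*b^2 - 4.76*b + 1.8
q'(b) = 11.85*b^2 + 6.96*b - 4.76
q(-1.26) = 5.42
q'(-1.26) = 5.28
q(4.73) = 475.15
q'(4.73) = 293.28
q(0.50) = 0.78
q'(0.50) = 1.68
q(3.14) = 143.45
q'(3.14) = 133.93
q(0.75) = 1.85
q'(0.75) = 7.13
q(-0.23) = 3.03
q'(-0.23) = -5.73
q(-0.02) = 1.90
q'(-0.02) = -4.89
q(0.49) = 0.77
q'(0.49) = 1.50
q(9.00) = 3120.39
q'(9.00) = 1017.73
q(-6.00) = -697.56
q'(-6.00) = 380.08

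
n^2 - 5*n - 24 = (n - 8)*(n + 3)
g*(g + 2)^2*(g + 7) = g^4 + 11*g^3 + 32*g^2 + 28*g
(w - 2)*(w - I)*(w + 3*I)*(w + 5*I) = w^4 - 2*w^3 + 7*I*w^3 - 7*w^2 - 14*I*w^2 + 14*w + 15*I*w - 30*I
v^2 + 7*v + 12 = (v + 3)*(v + 4)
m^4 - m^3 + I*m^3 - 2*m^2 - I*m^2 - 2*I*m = m*(m - 2)*(m + 1)*(m + I)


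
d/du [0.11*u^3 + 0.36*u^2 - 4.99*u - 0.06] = 0.33*u^2 + 0.72*u - 4.99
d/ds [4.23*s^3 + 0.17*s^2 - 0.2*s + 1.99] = 12.69*s^2 + 0.34*s - 0.2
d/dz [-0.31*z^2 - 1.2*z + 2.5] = -0.62*z - 1.2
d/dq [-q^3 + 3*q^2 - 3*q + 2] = -3*q^2 + 6*q - 3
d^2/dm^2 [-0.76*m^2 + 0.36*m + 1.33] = -1.52000000000000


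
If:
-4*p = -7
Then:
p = 7/4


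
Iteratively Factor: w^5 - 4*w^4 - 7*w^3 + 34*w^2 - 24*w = (w - 4)*(w^4 - 7*w^2 + 6*w) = (w - 4)*(w - 1)*(w^3 + w^2 - 6*w) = (w - 4)*(w - 2)*(w - 1)*(w^2 + 3*w) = w*(w - 4)*(w - 2)*(w - 1)*(w + 3)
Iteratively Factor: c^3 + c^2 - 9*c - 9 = (c - 3)*(c^2 + 4*c + 3) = (c - 3)*(c + 3)*(c + 1)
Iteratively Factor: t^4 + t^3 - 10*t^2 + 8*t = (t - 1)*(t^3 + 2*t^2 - 8*t) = (t - 1)*(t + 4)*(t^2 - 2*t) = t*(t - 1)*(t + 4)*(t - 2)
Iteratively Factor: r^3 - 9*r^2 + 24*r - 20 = (r - 2)*(r^2 - 7*r + 10) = (r - 2)^2*(r - 5)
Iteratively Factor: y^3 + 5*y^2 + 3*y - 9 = (y + 3)*(y^2 + 2*y - 3) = (y - 1)*(y + 3)*(y + 3)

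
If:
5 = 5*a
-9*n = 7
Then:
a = 1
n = -7/9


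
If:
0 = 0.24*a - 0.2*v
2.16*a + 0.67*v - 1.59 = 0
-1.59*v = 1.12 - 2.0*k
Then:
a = 0.54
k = 1.07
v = 0.64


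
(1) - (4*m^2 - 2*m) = -4*m^2 + 2*m + 1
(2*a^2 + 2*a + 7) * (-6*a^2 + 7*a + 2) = -12*a^4 + 2*a^3 - 24*a^2 + 53*a + 14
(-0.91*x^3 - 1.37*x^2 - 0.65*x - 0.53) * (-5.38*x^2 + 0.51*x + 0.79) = 4.8958*x^5 + 6.9065*x^4 + 2.0794*x^3 + 1.4376*x^2 - 0.7838*x - 0.4187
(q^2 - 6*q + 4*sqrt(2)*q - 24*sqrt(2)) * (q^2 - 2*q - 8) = q^4 - 8*q^3 + 4*sqrt(2)*q^3 - 32*sqrt(2)*q^2 + 4*q^2 + 16*sqrt(2)*q + 48*q + 192*sqrt(2)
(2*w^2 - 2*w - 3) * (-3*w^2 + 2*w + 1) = -6*w^4 + 10*w^3 + 7*w^2 - 8*w - 3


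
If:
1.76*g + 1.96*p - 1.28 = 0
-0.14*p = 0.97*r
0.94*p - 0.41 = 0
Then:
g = 0.24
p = 0.44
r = -0.06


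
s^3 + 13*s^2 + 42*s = s*(s + 6)*(s + 7)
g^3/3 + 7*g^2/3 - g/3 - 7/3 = (g/3 + 1/3)*(g - 1)*(g + 7)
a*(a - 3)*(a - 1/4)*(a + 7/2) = a^4 + a^3/4 - 85*a^2/8 + 21*a/8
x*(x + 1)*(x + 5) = x^3 + 6*x^2 + 5*x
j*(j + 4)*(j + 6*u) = j^3 + 6*j^2*u + 4*j^2 + 24*j*u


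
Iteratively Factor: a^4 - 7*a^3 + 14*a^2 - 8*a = (a)*(a^3 - 7*a^2 + 14*a - 8) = a*(a - 2)*(a^2 - 5*a + 4) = a*(a - 4)*(a - 2)*(a - 1)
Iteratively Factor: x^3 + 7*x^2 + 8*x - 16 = (x - 1)*(x^2 + 8*x + 16) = (x - 1)*(x + 4)*(x + 4)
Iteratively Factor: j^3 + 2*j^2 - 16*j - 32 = (j + 4)*(j^2 - 2*j - 8) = (j + 2)*(j + 4)*(j - 4)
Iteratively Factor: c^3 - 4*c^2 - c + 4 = (c - 1)*(c^2 - 3*c - 4) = (c - 1)*(c + 1)*(c - 4)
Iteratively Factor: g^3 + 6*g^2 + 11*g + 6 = (g + 3)*(g^2 + 3*g + 2) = (g + 2)*(g + 3)*(g + 1)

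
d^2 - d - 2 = (d - 2)*(d + 1)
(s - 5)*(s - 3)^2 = s^3 - 11*s^2 + 39*s - 45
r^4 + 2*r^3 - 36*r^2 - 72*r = r*(r - 6)*(r + 2)*(r + 6)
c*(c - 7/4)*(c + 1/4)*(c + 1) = c^4 - c^3/2 - 31*c^2/16 - 7*c/16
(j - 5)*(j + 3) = j^2 - 2*j - 15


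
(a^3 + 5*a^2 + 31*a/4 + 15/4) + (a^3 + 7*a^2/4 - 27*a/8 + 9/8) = 2*a^3 + 27*a^2/4 + 35*a/8 + 39/8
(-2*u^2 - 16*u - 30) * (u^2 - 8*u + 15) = -2*u^4 + 68*u^2 - 450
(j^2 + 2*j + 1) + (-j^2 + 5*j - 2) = 7*j - 1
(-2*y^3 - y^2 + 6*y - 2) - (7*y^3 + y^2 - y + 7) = -9*y^3 - 2*y^2 + 7*y - 9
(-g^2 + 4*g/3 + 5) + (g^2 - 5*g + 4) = 9 - 11*g/3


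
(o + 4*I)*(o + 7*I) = o^2 + 11*I*o - 28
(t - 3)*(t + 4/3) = t^2 - 5*t/3 - 4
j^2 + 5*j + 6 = (j + 2)*(j + 3)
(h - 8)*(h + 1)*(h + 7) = h^3 - 57*h - 56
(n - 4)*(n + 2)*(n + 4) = n^3 + 2*n^2 - 16*n - 32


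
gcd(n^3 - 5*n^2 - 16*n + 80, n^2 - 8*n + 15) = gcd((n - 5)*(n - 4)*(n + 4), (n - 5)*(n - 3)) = n - 5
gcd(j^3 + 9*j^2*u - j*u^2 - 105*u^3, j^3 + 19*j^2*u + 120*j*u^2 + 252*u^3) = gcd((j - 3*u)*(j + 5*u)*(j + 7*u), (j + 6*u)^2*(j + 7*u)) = j + 7*u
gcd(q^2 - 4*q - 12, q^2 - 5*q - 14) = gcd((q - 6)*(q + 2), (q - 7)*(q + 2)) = q + 2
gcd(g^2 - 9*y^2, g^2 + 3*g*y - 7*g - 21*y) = g + 3*y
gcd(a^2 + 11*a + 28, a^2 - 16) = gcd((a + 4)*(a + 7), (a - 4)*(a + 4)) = a + 4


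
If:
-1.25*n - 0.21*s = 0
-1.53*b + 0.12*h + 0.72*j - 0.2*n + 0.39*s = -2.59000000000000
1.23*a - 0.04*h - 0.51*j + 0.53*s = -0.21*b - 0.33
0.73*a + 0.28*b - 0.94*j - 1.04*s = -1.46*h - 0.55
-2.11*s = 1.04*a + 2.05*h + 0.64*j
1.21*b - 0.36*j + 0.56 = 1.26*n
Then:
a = 19.82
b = 13.23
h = -2.72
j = 35.51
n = 3.01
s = -17.90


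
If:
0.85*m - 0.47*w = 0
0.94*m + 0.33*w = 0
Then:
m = 0.00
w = 0.00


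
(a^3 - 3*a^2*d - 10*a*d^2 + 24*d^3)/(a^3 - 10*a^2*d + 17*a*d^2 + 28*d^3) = (a^2 + a*d - 6*d^2)/(a^2 - 6*a*d - 7*d^2)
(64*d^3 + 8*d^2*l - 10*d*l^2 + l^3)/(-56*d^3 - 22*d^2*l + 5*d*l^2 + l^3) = (-8*d + l)/(7*d + l)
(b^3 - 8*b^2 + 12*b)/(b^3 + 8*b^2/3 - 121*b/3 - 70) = 3*b*(b - 2)/(3*b^2 + 26*b + 35)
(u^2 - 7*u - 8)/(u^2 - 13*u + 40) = (u + 1)/(u - 5)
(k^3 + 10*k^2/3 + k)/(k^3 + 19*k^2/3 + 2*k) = (k + 3)/(k + 6)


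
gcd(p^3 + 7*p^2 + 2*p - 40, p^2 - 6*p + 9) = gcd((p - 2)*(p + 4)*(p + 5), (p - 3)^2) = 1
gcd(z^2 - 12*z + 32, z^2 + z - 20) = z - 4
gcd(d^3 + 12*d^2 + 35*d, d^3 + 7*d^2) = d^2 + 7*d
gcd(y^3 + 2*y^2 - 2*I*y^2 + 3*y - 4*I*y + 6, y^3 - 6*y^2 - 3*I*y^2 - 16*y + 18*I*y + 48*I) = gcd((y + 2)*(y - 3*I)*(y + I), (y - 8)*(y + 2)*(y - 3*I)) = y^2 + y*(2 - 3*I) - 6*I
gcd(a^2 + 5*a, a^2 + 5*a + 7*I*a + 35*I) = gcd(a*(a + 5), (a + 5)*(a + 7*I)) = a + 5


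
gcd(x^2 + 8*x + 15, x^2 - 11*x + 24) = 1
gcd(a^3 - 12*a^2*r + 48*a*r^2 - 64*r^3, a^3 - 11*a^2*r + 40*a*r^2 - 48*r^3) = a^2 - 8*a*r + 16*r^2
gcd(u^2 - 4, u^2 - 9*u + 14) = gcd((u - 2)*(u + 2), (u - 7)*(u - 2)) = u - 2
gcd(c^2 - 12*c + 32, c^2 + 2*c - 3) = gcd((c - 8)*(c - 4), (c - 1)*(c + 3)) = 1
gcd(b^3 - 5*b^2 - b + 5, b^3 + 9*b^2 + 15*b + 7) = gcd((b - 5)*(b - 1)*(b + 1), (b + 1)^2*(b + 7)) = b + 1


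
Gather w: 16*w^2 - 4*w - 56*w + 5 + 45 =16*w^2 - 60*w + 50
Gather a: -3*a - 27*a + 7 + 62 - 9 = 60 - 30*a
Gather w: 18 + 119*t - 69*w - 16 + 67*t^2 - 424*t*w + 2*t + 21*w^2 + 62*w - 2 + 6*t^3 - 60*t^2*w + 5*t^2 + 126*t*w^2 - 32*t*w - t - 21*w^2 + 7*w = 6*t^3 + 72*t^2 + 126*t*w^2 + 120*t + w*(-60*t^2 - 456*t)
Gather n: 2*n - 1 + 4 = 2*n + 3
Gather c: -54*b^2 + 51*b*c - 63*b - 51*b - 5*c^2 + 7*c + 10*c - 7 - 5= -54*b^2 - 114*b - 5*c^2 + c*(51*b + 17) - 12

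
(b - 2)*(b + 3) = b^2 + b - 6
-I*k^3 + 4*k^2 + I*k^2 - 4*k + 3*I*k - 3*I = (k + I)*(k + 3*I)*(-I*k + I)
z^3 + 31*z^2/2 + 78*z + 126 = (z + 7/2)*(z + 6)^2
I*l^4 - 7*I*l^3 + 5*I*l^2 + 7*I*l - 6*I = (l - 6)*(l - 1)*(l + 1)*(I*l - I)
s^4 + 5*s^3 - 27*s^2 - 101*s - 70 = (s - 5)*(s + 1)*(s + 2)*(s + 7)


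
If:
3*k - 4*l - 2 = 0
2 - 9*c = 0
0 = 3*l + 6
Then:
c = 2/9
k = -2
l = -2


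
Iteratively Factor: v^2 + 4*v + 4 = (v + 2)*(v + 2)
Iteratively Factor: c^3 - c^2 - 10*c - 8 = (c + 1)*(c^2 - 2*c - 8) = (c - 4)*(c + 1)*(c + 2)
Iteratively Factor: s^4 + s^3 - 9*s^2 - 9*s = (s + 1)*(s^3 - 9*s) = (s + 1)*(s + 3)*(s^2 - 3*s) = (s - 3)*(s + 1)*(s + 3)*(s)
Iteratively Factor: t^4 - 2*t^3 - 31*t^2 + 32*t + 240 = (t - 4)*(t^3 + 2*t^2 - 23*t - 60) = (t - 4)*(t + 3)*(t^2 - t - 20) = (t - 5)*(t - 4)*(t + 3)*(t + 4)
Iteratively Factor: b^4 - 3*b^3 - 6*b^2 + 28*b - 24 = (b - 2)*(b^3 - b^2 - 8*b + 12) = (b - 2)^2*(b^2 + b - 6) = (b - 2)^3*(b + 3)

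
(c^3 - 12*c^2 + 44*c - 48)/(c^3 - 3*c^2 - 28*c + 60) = (c - 4)/(c + 5)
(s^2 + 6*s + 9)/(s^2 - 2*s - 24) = (s^2 + 6*s + 9)/(s^2 - 2*s - 24)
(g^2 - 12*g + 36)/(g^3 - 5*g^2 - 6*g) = (g - 6)/(g*(g + 1))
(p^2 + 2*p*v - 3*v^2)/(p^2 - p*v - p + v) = (p + 3*v)/(p - 1)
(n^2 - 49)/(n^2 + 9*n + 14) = (n - 7)/(n + 2)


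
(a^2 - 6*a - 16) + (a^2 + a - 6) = 2*a^2 - 5*a - 22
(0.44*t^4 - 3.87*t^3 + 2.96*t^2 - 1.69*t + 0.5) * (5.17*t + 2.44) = 2.2748*t^5 - 18.9343*t^4 + 5.8604*t^3 - 1.5149*t^2 - 1.5386*t + 1.22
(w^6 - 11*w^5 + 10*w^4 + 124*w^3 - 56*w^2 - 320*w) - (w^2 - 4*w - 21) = w^6 - 11*w^5 + 10*w^4 + 124*w^3 - 57*w^2 - 316*w + 21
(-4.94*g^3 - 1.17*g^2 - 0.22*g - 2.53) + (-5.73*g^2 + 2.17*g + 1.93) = -4.94*g^3 - 6.9*g^2 + 1.95*g - 0.6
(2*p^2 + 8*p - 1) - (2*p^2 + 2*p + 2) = 6*p - 3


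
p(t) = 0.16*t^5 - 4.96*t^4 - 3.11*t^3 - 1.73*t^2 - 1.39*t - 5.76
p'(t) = 0.8*t^4 - 19.84*t^3 - 9.33*t^2 - 3.46*t - 1.39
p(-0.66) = -5.66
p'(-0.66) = 2.69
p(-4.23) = -1600.10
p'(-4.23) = 1604.06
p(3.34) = -696.33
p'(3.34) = -756.70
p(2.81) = -373.55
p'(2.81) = -475.12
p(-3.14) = -453.18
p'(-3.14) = 609.48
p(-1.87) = -53.18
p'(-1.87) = 111.97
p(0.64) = -8.99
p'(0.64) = -12.49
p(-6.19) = -8061.75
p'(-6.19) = 5542.62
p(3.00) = -472.35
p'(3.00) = -566.62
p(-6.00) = -7060.26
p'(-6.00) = 5005.73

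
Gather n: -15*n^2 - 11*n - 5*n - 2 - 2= -15*n^2 - 16*n - 4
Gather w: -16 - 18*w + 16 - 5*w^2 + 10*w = -5*w^2 - 8*w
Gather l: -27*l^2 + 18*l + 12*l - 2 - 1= -27*l^2 + 30*l - 3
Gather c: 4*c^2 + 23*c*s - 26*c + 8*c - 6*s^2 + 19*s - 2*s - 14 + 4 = 4*c^2 + c*(23*s - 18) - 6*s^2 + 17*s - 10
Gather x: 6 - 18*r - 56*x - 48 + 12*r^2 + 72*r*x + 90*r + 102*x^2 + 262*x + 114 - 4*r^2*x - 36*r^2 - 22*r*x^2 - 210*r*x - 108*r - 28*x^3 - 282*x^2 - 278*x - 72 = -24*r^2 - 36*r - 28*x^3 + x^2*(-22*r - 180) + x*(-4*r^2 - 138*r - 72)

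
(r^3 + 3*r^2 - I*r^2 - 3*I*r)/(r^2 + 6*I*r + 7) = r*(r + 3)/(r + 7*I)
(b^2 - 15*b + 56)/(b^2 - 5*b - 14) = (b - 8)/(b + 2)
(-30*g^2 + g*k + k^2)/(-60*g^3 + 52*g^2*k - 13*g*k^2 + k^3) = (6*g + k)/(12*g^2 - 8*g*k + k^2)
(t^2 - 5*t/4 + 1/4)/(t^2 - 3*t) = (4*t^2 - 5*t + 1)/(4*t*(t - 3))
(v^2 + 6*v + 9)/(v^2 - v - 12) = (v + 3)/(v - 4)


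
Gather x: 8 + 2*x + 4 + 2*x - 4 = 4*x + 8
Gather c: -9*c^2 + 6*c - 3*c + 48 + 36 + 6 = -9*c^2 + 3*c + 90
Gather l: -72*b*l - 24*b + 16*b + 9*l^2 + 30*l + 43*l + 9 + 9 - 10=-8*b + 9*l^2 + l*(73 - 72*b) + 8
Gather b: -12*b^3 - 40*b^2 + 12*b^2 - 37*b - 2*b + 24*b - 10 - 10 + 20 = -12*b^3 - 28*b^2 - 15*b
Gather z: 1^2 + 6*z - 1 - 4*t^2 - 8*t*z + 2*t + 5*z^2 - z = -4*t^2 + 2*t + 5*z^2 + z*(5 - 8*t)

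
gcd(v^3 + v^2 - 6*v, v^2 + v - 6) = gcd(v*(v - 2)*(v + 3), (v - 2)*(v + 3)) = v^2 + v - 6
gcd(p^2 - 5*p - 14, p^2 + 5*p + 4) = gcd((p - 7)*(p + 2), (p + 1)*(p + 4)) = 1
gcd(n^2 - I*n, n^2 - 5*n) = n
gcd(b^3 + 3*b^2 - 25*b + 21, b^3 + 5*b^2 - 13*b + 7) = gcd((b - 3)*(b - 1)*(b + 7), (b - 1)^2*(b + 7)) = b^2 + 6*b - 7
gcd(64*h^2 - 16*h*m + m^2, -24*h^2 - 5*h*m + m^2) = 8*h - m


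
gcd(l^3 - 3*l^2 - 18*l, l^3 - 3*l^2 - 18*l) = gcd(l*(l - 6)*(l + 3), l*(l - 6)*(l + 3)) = l^3 - 3*l^2 - 18*l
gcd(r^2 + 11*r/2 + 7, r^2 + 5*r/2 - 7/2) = r + 7/2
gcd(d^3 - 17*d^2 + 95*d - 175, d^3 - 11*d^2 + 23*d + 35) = d^2 - 12*d + 35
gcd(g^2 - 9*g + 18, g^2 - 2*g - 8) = 1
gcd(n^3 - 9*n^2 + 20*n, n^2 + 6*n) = n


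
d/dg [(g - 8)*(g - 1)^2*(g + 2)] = 4*g^3 - 24*g^2 - 6*g + 26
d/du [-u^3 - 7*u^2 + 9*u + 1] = -3*u^2 - 14*u + 9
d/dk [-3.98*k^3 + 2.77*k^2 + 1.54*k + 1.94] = -11.94*k^2 + 5.54*k + 1.54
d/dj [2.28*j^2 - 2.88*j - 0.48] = 4.56*j - 2.88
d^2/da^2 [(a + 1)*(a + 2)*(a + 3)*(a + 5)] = 12*a^2 + 66*a + 82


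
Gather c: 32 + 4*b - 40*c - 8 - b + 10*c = 3*b - 30*c + 24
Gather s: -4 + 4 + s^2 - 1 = s^2 - 1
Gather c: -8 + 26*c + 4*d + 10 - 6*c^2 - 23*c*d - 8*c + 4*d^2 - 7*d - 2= -6*c^2 + c*(18 - 23*d) + 4*d^2 - 3*d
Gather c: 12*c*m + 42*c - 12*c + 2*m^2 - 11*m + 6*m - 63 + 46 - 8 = c*(12*m + 30) + 2*m^2 - 5*m - 25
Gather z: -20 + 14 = -6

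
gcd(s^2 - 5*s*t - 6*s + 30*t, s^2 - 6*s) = s - 6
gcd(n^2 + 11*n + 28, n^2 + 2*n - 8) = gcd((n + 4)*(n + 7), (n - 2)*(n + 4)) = n + 4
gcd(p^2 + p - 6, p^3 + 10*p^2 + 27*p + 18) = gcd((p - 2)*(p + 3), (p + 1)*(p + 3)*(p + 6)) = p + 3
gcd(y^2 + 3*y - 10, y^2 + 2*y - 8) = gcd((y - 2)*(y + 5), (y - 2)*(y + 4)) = y - 2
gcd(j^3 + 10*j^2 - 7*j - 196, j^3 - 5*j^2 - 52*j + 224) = j^2 + 3*j - 28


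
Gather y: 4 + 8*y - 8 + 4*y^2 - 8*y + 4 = 4*y^2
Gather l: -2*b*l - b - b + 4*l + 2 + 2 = -2*b + l*(4 - 2*b) + 4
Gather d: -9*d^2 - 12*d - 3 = -9*d^2 - 12*d - 3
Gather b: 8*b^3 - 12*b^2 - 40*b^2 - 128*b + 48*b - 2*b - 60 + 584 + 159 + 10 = 8*b^3 - 52*b^2 - 82*b + 693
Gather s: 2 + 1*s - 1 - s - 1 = 0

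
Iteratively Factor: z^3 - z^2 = (z)*(z^2 - z) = z^2*(z - 1)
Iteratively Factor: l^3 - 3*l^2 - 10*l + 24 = (l + 3)*(l^2 - 6*l + 8) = (l - 2)*(l + 3)*(l - 4)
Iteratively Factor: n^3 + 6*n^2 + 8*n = (n + 2)*(n^2 + 4*n) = (n + 2)*(n + 4)*(n)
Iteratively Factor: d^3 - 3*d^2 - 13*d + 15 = (d - 1)*(d^2 - 2*d - 15) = (d - 1)*(d + 3)*(d - 5)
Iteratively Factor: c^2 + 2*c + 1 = (c + 1)*(c + 1)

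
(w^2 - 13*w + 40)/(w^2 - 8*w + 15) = (w - 8)/(w - 3)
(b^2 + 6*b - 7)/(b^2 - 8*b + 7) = (b + 7)/(b - 7)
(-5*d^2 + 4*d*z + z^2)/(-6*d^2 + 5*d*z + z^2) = (5*d + z)/(6*d + z)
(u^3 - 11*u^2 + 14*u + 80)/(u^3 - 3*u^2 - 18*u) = (-u^3 + 11*u^2 - 14*u - 80)/(u*(-u^2 + 3*u + 18))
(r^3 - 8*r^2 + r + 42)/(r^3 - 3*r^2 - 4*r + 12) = (r - 7)/(r - 2)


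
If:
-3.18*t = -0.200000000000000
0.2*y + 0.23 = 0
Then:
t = 0.06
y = -1.15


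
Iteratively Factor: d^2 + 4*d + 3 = (d + 1)*(d + 3)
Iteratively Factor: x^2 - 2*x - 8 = (x + 2)*(x - 4)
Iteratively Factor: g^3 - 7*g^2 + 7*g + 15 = (g - 3)*(g^2 - 4*g - 5) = (g - 5)*(g - 3)*(g + 1)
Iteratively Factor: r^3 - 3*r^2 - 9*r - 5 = (r + 1)*(r^2 - 4*r - 5) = (r + 1)^2*(r - 5)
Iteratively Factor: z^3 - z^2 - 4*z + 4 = (z + 2)*(z^2 - 3*z + 2) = (z - 2)*(z + 2)*(z - 1)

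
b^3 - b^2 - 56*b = b*(b - 8)*(b + 7)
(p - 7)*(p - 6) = p^2 - 13*p + 42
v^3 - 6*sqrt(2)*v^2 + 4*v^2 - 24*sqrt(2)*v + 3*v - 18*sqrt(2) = (v + 1)*(v + 3)*(v - 6*sqrt(2))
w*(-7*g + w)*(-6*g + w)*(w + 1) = 42*g^2*w^2 + 42*g^2*w - 13*g*w^3 - 13*g*w^2 + w^4 + w^3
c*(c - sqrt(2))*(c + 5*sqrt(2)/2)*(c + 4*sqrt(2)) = c^4 + 11*sqrt(2)*c^3/2 + 7*c^2 - 20*sqrt(2)*c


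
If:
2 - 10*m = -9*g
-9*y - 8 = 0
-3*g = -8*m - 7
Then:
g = -43/21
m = -23/14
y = -8/9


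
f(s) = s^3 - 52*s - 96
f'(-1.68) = -43.53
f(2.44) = -208.35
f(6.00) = -192.00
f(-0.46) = -72.18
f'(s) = 3*s^2 - 52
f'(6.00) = 56.00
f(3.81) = -238.81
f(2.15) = -197.86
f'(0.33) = -51.67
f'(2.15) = -38.13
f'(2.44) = -34.14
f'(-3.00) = -25.00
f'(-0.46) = -51.37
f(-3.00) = 33.00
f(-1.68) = -13.38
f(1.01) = -147.49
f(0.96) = -145.04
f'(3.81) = -8.45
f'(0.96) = -49.24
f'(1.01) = -48.94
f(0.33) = -113.12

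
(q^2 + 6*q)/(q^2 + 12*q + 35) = q*(q + 6)/(q^2 + 12*q + 35)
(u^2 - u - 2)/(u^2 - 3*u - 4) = (u - 2)/(u - 4)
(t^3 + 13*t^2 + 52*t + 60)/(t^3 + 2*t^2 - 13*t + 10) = (t^2 + 8*t + 12)/(t^2 - 3*t + 2)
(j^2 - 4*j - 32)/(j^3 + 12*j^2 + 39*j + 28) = (j - 8)/(j^2 + 8*j + 7)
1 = 1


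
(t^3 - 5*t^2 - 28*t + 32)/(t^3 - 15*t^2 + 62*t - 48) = (t + 4)/(t - 6)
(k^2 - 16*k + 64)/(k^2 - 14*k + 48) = (k - 8)/(k - 6)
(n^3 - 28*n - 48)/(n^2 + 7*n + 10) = (n^2 - 2*n - 24)/(n + 5)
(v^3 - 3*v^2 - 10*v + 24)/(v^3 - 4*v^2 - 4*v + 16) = (v + 3)/(v + 2)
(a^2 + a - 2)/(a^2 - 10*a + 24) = (a^2 + a - 2)/(a^2 - 10*a + 24)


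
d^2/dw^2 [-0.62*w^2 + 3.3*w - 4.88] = -1.24000000000000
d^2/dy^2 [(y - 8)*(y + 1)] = 2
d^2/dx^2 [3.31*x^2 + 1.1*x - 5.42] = 6.62000000000000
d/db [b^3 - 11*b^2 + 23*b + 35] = 3*b^2 - 22*b + 23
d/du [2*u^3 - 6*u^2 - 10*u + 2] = 6*u^2 - 12*u - 10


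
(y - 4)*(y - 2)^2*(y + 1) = y^4 - 7*y^3 + 12*y^2 + 4*y - 16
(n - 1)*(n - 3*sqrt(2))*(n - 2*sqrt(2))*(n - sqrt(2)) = n^4 - 6*sqrt(2)*n^3 - n^3 + 6*sqrt(2)*n^2 + 22*n^2 - 22*n - 12*sqrt(2)*n + 12*sqrt(2)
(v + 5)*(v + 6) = v^2 + 11*v + 30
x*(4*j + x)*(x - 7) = 4*j*x^2 - 28*j*x + x^3 - 7*x^2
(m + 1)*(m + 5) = m^2 + 6*m + 5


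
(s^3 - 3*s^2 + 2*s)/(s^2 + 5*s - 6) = s*(s - 2)/(s + 6)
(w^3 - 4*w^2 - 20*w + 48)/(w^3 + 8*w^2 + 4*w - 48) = (w - 6)/(w + 6)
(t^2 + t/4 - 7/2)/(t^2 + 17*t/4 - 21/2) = (t + 2)/(t + 6)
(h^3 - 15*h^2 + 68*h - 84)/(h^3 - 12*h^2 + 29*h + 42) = (h - 2)/(h + 1)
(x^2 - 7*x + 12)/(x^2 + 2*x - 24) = (x - 3)/(x + 6)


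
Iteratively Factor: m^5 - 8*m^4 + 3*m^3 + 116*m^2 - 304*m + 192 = (m + 4)*(m^4 - 12*m^3 + 51*m^2 - 88*m + 48) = (m - 4)*(m + 4)*(m^3 - 8*m^2 + 19*m - 12) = (m - 4)*(m - 3)*(m + 4)*(m^2 - 5*m + 4) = (m - 4)^2*(m - 3)*(m + 4)*(m - 1)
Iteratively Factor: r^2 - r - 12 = (r - 4)*(r + 3)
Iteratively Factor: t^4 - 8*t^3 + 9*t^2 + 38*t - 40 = (t + 2)*(t^3 - 10*t^2 + 29*t - 20) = (t - 5)*(t + 2)*(t^2 - 5*t + 4) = (t - 5)*(t - 4)*(t + 2)*(t - 1)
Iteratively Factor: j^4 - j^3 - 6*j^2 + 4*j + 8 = (j + 1)*(j^3 - 2*j^2 - 4*j + 8) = (j - 2)*(j + 1)*(j^2 - 4) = (j - 2)^2*(j + 1)*(j + 2)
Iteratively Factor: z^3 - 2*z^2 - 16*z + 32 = (z - 2)*(z^2 - 16) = (z - 2)*(z + 4)*(z - 4)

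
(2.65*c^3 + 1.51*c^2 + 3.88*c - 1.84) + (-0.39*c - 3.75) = 2.65*c^3 + 1.51*c^2 + 3.49*c - 5.59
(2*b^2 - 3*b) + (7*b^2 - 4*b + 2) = 9*b^2 - 7*b + 2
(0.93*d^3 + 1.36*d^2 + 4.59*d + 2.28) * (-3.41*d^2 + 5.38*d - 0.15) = -3.1713*d^5 + 0.365799999999999*d^4 - 8.4746*d^3 + 16.7154*d^2 + 11.5779*d - 0.342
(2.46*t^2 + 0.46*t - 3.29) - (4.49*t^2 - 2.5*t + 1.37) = -2.03*t^2 + 2.96*t - 4.66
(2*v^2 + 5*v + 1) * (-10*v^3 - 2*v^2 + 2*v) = -20*v^5 - 54*v^4 - 16*v^3 + 8*v^2 + 2*v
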